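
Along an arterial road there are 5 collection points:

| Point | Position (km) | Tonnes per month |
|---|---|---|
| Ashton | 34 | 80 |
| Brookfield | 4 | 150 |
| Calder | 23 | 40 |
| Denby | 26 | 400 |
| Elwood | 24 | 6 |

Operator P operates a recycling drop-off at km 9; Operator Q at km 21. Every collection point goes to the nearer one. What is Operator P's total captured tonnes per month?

150

The indifferent point is the midpoint (9+21)/2 = 15; collection points left of it (closer to Operator P at 9) go to Operator P, those right go to Operator Q.
  Brookfield at 4 (w=150) → Operator P
  Calder at 23 (w=40) → Operator Q
  Elwood at 24 (w=6) → Operator Q
  Denby at 26 (w=400) → Operator Q
  Ashton at 34 (w=80) → Operator Q
Operator P captures 150; Operator Q captures 526.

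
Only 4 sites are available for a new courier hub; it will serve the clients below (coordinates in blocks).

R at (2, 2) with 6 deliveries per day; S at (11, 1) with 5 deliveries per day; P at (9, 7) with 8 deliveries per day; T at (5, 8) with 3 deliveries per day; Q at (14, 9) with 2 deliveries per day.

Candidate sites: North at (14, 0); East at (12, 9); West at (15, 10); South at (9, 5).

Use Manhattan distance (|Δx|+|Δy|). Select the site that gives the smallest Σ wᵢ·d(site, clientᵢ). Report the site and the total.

Total weighted distance at each candidate:
  North (14, 0): total = 269
  East (12, 9): total = 215
  West (15, 10): total = 303
  South (9, 5): total = 145
Minimum is at South with total 145 blocks.

South, total 145 blocks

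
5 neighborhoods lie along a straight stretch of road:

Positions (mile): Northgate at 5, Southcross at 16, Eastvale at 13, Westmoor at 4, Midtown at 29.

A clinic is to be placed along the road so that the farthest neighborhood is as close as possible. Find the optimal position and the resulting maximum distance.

location 16.5, max distance 12.5

The 1-center on a line is the midpoint of the two extreme points: leftmost at 4, rightmost at 29.
Optimal location = (4 + 29)/2 = 16.5; maximum distance = (29 − 4)/2 = 12.5.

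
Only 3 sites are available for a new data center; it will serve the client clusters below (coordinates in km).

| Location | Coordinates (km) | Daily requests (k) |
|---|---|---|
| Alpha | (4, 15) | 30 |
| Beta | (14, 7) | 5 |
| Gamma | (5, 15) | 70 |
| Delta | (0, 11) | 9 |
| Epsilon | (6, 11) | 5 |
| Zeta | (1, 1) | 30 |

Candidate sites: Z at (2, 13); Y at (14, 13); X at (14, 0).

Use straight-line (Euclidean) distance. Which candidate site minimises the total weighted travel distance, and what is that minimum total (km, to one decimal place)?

Total weighted distance at each candidate:
  Z (2, 13): total = 813.4
  Y (14, 13): total = 1680.6
  X (14, 0): total = 2419.7
Minimum is at Z with total 813.4 km.

Z, total 813.4 km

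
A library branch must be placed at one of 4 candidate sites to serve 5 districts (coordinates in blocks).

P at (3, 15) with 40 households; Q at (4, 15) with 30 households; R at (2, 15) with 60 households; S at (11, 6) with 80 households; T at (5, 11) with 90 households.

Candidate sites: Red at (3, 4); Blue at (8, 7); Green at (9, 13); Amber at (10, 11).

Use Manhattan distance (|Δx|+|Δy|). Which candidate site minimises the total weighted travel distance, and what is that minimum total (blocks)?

Green, total 2330 blocks

Total weighted distance at each candidate:
  Red (3, 4): total = 3130
  Blue (8, 7): total = 2670
  Green (9, 13): total = 2330
  Amber (10, 11): total = 2390
Minimum is at Green with total 2330 blocks.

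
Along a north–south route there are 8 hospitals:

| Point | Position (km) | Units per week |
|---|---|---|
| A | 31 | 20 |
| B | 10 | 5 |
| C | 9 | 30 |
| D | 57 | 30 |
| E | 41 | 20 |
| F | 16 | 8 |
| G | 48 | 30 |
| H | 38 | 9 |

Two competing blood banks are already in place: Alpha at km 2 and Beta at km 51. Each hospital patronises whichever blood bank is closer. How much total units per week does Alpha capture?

43

The indifferent point is the midpoint (2+51)/2 = 26.5; hospitals left of it (closer to Alpha at 2) go to Alpha, those right go to Beta.
  C at 9 (w=30) → Alpha
  B at 10 (w=5) → Alpha
  F at 16 (w=8) → Alpha
  A at 31 (w=20) → Beta
  H at 38 (w=9) → Beta
  E at 41 (w=20) → Beta
  G at 48 (w=30) → Beta
  D at 57 (w=30) → Beta
Alpha captures 43; Beta captures 109.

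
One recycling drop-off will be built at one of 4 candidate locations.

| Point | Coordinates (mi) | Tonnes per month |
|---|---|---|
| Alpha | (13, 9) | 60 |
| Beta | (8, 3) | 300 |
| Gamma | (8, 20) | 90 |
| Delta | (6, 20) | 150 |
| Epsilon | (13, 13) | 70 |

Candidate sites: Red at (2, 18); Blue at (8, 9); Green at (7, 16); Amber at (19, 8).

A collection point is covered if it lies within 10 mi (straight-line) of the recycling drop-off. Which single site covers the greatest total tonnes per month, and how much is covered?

Blue, covering 430

Coverage radius r = 10 mi; a point is covered iff (Δx)²+(Δy)² ≤ 10² = 100.
  Red (2, 18): covers {Gamma, Delta} → 240
  Blue (8, 9): covers {Alpha, Beta, Epsilon} → 430
  Green (7, 16): covers {Alpha, Gamma, Delta, Epsilon} → 370
  Amber (19, 8): covers {Alpha, Epsilon} → 130
Maximum coverage at Blue: 430 tonnes per month.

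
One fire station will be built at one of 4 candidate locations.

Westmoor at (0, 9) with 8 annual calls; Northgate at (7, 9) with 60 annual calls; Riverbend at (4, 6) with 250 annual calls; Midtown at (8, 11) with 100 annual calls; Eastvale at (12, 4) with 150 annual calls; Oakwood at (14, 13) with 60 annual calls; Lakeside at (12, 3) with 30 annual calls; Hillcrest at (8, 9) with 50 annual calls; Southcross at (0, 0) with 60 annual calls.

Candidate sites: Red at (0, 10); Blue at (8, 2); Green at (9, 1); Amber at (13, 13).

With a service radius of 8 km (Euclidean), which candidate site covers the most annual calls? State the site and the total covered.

Coverage radius r = 8 km; a point is covered iff (Δx)²+(Δy)² ≤ 8² = 64.
  Red (0, 10): covers {Westmoor, Northgate, Riverbend} → 318
  Blue (8, 2): covers {Northgate, Riverbend, Eastvale, Lakeside, Hillcrest} → 540
  Green (9, 1): covers {Riverbend, Eastvale, Lakeside} → 430
  Amber (13, 13): covers {Northgate, Midtown, Oakwood, Hillcrest} → 270
Maximum coverage at Blue: 540 annual calls.

Blue, covering 540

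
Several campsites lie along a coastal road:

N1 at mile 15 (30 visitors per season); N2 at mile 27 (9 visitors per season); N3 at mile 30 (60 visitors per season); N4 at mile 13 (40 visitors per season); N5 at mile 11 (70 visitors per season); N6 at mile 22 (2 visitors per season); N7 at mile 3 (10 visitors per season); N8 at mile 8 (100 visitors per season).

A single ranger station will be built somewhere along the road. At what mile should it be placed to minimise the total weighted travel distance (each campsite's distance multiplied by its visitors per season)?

For a sum of weighted absolute distances on a line, the optimum is the weighted median (not the mean). Total weight W = 321; half-weight = 160.5.
Sort by position and accumulate weight:
  mile 3 (N7, w=10) → cum 10
  mile 8 (N8, w=100) → cum 110
  mile 11 (N5, w=70) → cum 180  ≥ 160.5 → median here
  mile 13 (N4, w=40) → cum 220
  mile 15 (N1, w=30) → cum 250
  mile 22 (N6, w=2) → cum 252
  mile 27 (N2, w=9) → cum 261
  mile 30 (N3, w=60) → cum 321
Optimal location: mile 11.

x = 11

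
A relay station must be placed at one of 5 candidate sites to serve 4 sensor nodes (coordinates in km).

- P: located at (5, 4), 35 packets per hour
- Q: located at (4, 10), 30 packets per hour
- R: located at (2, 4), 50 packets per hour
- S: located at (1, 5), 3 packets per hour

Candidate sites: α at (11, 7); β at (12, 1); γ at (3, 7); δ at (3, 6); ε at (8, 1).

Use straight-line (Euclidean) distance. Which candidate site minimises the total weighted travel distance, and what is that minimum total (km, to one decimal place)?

Total weighted distance at each candidate:
  α (11, 7): total = 968.2
  β (12, 1): total = 1184.9
  γ (3, 7): total = 387.7
  δ (3, 6): total = 341.2
  ε (8, 1): total = 803.6
Minimum is at δ with total 341.2 km.

δ, total 341.2 km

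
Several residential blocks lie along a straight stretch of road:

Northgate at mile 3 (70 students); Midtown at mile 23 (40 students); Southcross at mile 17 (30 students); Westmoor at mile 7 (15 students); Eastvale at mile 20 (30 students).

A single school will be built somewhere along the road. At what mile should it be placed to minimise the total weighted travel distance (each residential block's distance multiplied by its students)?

x = 17

For a sum of weighted absolute distances on a line, the optimum is the weighted median (not the mean). Total weight W = 185; half-weight = 92.5.
Sort by position and accumulate weight:
  mile 3 (Northgate, w=70) → cum 70
  mile 7 (Westmoor, w=15) → cum 85
  mile 17 (Southcross, w=30) → cum 115  ≥ 92.5 → median here
  mile 20 (Eastvale, w=30) → cum 145
  mile 23 (Midtown, w=40) → cum 185
Optimal location: mile 17.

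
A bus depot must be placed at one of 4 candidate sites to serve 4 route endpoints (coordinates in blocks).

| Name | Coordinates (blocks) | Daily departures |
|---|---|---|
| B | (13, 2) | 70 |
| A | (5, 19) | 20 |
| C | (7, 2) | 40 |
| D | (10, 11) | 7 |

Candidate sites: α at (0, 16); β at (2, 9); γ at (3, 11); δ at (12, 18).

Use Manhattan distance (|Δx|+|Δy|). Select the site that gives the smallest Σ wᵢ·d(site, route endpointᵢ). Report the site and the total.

Total weighted distance at each candidate:
  α (0, 16): total = 2995
  β (2, 9): total = 2070
  γ (3, 11): total = 2099
  δ (12, 18): total = 2253
Minimum is at β with total 2070 blocks.

β, total 2070 blocks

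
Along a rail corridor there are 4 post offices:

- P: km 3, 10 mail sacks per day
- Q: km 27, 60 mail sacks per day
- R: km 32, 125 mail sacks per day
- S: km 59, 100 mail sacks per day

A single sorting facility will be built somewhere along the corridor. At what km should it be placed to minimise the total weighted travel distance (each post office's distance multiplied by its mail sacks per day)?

x = 32

For a sum of weighted absolute distances on a line, the optimum is the weighted median (not the mean). Total weight W = 295; half-weight = 147.5.
Sort by position and accumulate weight:
  km 3 (P, w=10) → cum 10
  km 27 (Q, w=60) → cum 70
  km 32 (R, w=125) → cum 195  ≥ 147.5 → median here
  km 59 (S, w=100) → cum 295
Optimal location: km 32.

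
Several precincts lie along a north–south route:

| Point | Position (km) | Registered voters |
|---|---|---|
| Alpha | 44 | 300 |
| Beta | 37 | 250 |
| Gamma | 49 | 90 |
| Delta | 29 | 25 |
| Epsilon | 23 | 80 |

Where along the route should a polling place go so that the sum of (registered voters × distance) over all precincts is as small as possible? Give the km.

For a sum of weighted absolute distances on a line, the optimum is the weighted median (not the mean). Total weight W = 745; half-weight = 372.5.
Sort by position and accumulate weight:
  km 23 (Epsilon, w=80) → cum 80
  km 29 (Delta, w=25) → cum 105
  km 37 (Beta, w=250) → cum 355
  km 44 (Alpha, w=300) → cum 655  ≥ 372.5 → median here
  km 49 (Gamma, w=90) → cum 745
Optimal location: km 44.

x = 44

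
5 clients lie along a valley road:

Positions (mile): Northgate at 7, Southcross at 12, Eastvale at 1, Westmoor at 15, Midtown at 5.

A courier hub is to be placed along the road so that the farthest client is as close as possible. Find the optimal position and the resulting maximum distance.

location 8, max distance 7

The 1-center on a line is the midpoint of the two extreme points: leftmost at 1, rightmost at 15.
Optimal location = (1 + 15)/2 = 8; maximum distance = (15 − 1)/2 = 7.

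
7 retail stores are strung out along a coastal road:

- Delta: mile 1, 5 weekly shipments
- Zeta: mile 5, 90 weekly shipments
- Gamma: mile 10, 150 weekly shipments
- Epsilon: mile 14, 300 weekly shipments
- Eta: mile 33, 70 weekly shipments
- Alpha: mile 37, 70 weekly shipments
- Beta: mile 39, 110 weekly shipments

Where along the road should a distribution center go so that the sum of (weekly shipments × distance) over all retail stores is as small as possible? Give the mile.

x = 14

For a sum of weighted absolute distances on a line, the optimum is the weighted median (not the mean). Total weight W = 795; half-weight = 397.5.
Sort by position and accumulate weight:
  mile 1 (Delta, w=5) → cum 5
  mile 5 (Zeta, w=90) → cum 95
  mile 10 (Gamma, w=150) → cum 245
  mile 14 (Epsilon, w=300) → cum 545  ≥ 397.5 → median here
  mile 33 (Eta, w=70) → cum 615
  mile 37 (Alpha, w=70) → cum 685
  mile 39 (Beta, w=110) → cum 795
Optimal location: mile 14.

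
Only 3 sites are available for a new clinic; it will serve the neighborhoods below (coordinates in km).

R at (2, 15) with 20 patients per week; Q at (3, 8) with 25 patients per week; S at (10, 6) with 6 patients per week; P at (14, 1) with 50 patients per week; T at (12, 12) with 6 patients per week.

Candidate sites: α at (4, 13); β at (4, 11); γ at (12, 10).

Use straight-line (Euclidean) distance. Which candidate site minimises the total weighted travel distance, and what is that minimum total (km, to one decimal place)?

γ, total 953.9 km

Total weighted distance at each candidate:
  α (4, 13): total = 1068.8
  β (4, 11): total = 970.8
  γ (12, 10): total = 953.9
Minimum is at γ with total 953.9 km.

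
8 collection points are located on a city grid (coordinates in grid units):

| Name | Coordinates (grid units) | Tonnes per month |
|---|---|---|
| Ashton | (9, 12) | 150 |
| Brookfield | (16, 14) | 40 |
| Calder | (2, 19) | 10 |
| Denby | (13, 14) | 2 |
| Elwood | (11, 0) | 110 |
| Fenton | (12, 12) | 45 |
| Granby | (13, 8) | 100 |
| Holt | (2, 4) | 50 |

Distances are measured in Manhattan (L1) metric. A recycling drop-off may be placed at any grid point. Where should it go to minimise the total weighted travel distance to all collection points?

(11, 8)

Manhattan distance separates: Σwᵢ(|x−xᵢ|+|y−yᵢ|) = Σwᵢ|x−xᵢ| + Σwᵢ|y−yᵢ|, so x and y are optimised independently as 1-D weighted medians.
Total weight W = 507; half = 253.5.
x-coordinate, sorted with cumulative weight:
  x=2 (Calder, w=10) cum 10
  x=2 (Holt, w=50) cum 60
  x=9 (Ashton, w=150) cum 210
  x=11 (Elwood, w=110) cum 320  ← median
  x=12 (Fenton, w=45) cum 365
  x=13 (Denby, w=2) cum 367
  x=13 (Granby, w=100) cum 467
  x=16 (Brookfield, w=40) cum 507
⇒ x* = 11
y-coordinate, sorted with cumulative weight:
  y=0 (Elwood, w=110) cum 110
  y=4 (Holt, w=50) cum 160
  y=8 (Granby, w=100) cum 260  ← median
  y=12 (Ashton, w=150) cum 410
  y=12 (Fenton, w=45) cum 455
  y=14 (Brookfield, w=40) cum 495
  y=14 (Denby, w=2) cum 497
  y=19 (Calder, w=10) cum 507
⇒ y* = 8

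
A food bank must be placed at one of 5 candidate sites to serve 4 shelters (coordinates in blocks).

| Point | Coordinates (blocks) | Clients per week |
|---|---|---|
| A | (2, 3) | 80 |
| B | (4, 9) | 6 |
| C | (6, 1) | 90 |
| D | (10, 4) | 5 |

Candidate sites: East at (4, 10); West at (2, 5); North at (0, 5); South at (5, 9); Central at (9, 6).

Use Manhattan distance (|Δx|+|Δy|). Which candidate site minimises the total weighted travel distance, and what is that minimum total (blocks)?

Total weighted distance at each candidate:
  East (4, 10): total = 1776
  West (2, 5): total = 961
  North (0, 5): total = 1323
  South (5, 9): total = 1586
  Central (9, 6): total = 1583
Minimum is at West with total 961 blocks.

West, total 961 blocks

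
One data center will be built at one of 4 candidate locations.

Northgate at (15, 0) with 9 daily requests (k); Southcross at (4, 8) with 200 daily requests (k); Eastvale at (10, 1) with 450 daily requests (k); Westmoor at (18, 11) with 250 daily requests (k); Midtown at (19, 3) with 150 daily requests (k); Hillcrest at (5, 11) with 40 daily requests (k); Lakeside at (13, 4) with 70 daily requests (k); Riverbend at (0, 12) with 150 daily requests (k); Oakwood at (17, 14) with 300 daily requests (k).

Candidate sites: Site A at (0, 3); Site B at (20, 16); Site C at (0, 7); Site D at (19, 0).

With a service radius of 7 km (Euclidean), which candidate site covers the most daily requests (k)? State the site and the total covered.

Coverage radius r = 7 km; a point is covered iff (Δx)²+(Δy)² ≤ 7² = 49.
  Site A (0, 3): covers {Southcross} → 200
  Site B (20, 16): covers {Westmoor, Oakwood} → 550
  Site C (0, 7): covers {Southcross, Hillcrest, Riverbend} → 390
  Site D (19, 0): covers {Northgate, Midtown} → 159
Maximum coverage at Site B: 550 daily requests (k).

Site B, covering 550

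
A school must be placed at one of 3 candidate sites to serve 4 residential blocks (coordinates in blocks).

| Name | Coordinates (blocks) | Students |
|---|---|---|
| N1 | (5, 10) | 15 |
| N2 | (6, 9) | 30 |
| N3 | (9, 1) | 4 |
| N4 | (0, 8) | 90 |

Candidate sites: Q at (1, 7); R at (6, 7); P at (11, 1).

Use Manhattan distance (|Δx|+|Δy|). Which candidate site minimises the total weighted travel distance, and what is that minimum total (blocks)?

Total weighted distance at each candidate:
  Q (1, 7): total = 551
  R (6, 7): total = 786
  P (11, 1): total = 2243
Minimum is at Q with total 551 blocks.

Q, total 551 blocks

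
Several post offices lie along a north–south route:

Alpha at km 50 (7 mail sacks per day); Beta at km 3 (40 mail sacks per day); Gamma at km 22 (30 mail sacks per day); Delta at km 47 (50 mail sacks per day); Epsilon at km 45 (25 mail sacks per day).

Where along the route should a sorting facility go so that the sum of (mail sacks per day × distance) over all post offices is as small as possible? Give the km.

x = 45

For a sum of weighted absolute distances on a line, the optimum is the weighted median (not the mean). Total weight W = 152; half-weight = 76.
Sort by position and accumulate weight:
  km 3 (Beta, w=40) → cum 40
  km 22 (Gamma, w=30) → cum 70
  km 45 (Epsilon, w=25) → cum 95  ≥ 76 → median here
  km 47 (Delta, w=50) → cum 145
  km 50 (Alpha, w=7) → cum 152
Optimal location: km 45.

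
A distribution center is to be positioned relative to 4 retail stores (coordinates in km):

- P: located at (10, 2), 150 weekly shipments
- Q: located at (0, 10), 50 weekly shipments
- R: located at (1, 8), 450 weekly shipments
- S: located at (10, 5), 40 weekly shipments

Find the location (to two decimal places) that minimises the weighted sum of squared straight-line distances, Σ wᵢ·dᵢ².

(3.41, 6.67)

The minimiser of Σwᵢ‖p−pᵢ‖² is the weighted centroid p* = (Σwᵢpᵢ)/(Σwᵢ).
Σwᵢ = 690.
Σwᵢxᵢ = 150·10 + 50·0 + 450·1 + 40·10 = 2350.
Σwᵢyᵢ = 150·2 + 50·10 + 450·8 + 40·5 = 4600.
x* = 2350/690 = 3.41, y* = 4600/690 = 6.67.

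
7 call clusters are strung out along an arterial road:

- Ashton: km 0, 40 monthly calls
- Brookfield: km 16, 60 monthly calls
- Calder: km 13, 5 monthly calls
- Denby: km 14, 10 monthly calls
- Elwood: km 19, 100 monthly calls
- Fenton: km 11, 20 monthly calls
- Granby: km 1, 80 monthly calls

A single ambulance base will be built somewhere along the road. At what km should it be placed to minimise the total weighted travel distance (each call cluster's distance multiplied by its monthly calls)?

For a sum of weighted absolute distances on a line, the optimum is the weighted median (not the mean). Total weight W = 315; half-weight = 157.5.
Sort by position and accumulate weight:
  km 0 (Ashton, w=40) → cum 40
  km 1 (Granby, w=80) → cum 120
  km 11 (Fenton, w=20) → cum 140
  km 13 (Calder, w=5) → cum 145
  km 14 (Denby, w=10) → cum 155
  km 16 (Brookfield, w=60) → cum 215  ≥ 157.5 → median here
  km 19 (Elwood, w=100) → cum 315
Optimal location: km 16.

x = 16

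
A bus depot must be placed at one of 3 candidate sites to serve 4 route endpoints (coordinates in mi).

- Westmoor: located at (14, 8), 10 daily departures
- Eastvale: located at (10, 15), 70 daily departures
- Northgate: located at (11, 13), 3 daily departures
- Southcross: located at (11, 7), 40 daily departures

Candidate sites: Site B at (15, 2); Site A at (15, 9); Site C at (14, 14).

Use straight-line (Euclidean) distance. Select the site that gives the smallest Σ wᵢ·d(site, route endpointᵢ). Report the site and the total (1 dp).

Site C, total 662.7 mi

Total weighted distance at each candidate:
  Site B (15, 2): total = 1327.1
  Site A (15, 9): total = 756.7
  Site C (14, 14): total = 662.7
Minimum is at Site C with total 662.7 mi.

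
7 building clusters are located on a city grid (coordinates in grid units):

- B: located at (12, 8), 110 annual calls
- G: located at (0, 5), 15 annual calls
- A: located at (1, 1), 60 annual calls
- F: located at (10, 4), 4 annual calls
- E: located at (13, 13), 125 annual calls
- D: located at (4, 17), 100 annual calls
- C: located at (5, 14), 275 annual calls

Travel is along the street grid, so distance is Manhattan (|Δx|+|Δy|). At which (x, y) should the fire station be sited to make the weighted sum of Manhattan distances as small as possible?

(5, 14)

Manhattan distance separates: Σwᵢ(|x−xᵢ|+|y−yᵢ|) = Σwᵢ|x−xᵢ| + Σwᵢ|y−yᵢ|, so x and y are optimised independently as 1-D weighted medians.
Total weight W = 689; half = 344.5.
x-coordinate, sorted with cumulative weight:
  x=0 (G, w=15) cum 15
  x=1 (A, w=60) cum 75
  x=4 (D, w=100) cum 175
  x=5 (C, w=275) cum 450  ← median
  x=10 (F, w=4) cum 454
  x=12 (B, w=110) cum 564
  x=13 (E, w=125) cum 689
⇒ x* = 5
y-coordinate, sorted with cumulative weight:
  y=1 (A, w=60) cum 60
  y=4 (F, w=4) cum 64
  y=5 (G, w=15) cum 79
  y=8 (B, w=110) cum 189
  y=13 (E, w=125) cum 314
  y=14 (C, w=275) cum 589  ← median
  y=17 (D, w=100) cum 689
⇒ y* = 14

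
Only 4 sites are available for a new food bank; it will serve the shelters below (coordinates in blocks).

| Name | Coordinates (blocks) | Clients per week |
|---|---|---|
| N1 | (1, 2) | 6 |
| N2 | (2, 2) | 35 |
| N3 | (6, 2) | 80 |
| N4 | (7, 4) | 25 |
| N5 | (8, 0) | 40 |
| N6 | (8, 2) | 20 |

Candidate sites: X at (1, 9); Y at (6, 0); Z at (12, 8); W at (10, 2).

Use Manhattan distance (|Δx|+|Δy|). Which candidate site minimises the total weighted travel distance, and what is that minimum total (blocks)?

Total weighted distance at each candidate:
  X (1, 9): total = 2477
  Y (6, 0): total = 697
  Z (12, 8): total = 2527
  W (10, 2): total = 979
Minimum is at Y with total 697 blocks.

Y, total 697 blocks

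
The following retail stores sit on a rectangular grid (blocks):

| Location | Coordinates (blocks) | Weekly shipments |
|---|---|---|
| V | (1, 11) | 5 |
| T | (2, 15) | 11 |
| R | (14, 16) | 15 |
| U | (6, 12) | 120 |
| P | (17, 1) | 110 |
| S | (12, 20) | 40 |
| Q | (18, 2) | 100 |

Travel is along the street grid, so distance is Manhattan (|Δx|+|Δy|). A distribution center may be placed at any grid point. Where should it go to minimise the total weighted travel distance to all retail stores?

(17, 2)

Manhattan distance separates: Σwᵢ(|x−xᵢ|+|y−yᵢ|) = Σwᵢ|x−xᵢ| + Σwᵢ|y−yᵢ|, so x and y are optimised independently as 1-D weighted medians.
Total weight W = 401; half = 200.5.
x-coordinate, sorted with cumulative weight:
  x=1 (V, w=5) cum 5
  x=2 (T, w=11) cum 16
  x=6 (U, w=120) cum 136
  x=12 (S, w=40) cum 176
  x=14 (R, w=15) cum 191
  x=17 (P, w=110) cum 301  ← median
  x=18 (Q, w=100) cum 401
⇒ x* = 17
y-coordinate, sorted with cumulative weight:
  y=1 (P, w=110) cum 110
  y=2 (Q, w=100) cum 210  ← median
  y=11 (V, w=5) cum 215
  y=12 (U, w=120) cum 335
  y=15 (T, w=11) cum 346
  y=16 (R, w=15) cum 361
  y=20 (S, w=40) cum 401
⇒ y* = 2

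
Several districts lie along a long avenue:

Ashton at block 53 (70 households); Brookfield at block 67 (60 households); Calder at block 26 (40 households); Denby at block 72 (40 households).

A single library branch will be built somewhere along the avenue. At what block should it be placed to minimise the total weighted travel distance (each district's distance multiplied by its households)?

x = 53

For a sum of weighted absolute distances on a line, the optimum is the weighted median (not the mean). Total weight W = 210; half-weight = 105.
Sort by position and accumulate weight:
  block 26 (Calder, w=40) → cum 40
  block 53 (Ashton, w=70) → cum 110  ≥ 105 → median here
  block 67 (Brookfield, w=60) → cum 170
  block 72 (Denby, w=40) → cum 210
Optimal location: block 53.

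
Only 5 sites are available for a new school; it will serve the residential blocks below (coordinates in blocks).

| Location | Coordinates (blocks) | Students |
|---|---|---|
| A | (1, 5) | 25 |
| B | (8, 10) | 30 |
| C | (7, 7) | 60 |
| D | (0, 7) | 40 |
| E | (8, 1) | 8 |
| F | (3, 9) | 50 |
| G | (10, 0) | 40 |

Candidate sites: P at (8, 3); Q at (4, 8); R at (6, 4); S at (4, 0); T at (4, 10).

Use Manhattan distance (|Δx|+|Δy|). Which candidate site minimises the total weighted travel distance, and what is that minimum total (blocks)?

Q, total 1518 blocks

Total weighted distance at each candidate:
  P (8, 3): total = 1981
  Q (4, 8): total = 1518
  R (6, 4): total = 1750
  S (4, 0): total = 2440
  T (4, 10): total = 1804
Minimum is at Q with total 1518 blocks.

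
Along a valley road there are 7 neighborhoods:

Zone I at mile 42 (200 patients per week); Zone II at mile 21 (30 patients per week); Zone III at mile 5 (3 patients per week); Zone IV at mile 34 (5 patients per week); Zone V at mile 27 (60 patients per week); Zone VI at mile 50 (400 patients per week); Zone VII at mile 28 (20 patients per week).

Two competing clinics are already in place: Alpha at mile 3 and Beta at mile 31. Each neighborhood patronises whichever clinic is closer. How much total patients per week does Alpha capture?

3

The indifferent point is the midpoint (3+31)/2 = 17; neighborhoods left of it (closer to Alpha at 3) go to Alpha, those right go to Beta.
  Zone III at 5 (w=3) → Alpha
  Zone II at 21 (w=30) → Beta
  Zone V at 27 (w=60) → Beta
  Zone VII at 28 (w=20) → Beta
  Zone IV at 34 (w=5) → Beta
  Zone I at 42 (w=200) → Beta
  Zone VI at 50 (w=400) → Beta
Alpha captures 3; Beta captures 715.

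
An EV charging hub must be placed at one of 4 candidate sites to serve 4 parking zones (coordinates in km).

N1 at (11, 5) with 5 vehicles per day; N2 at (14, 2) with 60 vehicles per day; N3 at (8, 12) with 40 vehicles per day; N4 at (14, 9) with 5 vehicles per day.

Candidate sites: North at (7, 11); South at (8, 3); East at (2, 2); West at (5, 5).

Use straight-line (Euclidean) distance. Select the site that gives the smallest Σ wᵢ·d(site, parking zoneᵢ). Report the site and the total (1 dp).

Total weighted distance at each candidate:
  North (7, 11): total = 813.1
  South (8, 3): total = 785.4
  East (2, 2): total = 1303.4
  West (5, 5): total = 953.1
Minimum is at South with total 785.4 km.

South, total 785.4 km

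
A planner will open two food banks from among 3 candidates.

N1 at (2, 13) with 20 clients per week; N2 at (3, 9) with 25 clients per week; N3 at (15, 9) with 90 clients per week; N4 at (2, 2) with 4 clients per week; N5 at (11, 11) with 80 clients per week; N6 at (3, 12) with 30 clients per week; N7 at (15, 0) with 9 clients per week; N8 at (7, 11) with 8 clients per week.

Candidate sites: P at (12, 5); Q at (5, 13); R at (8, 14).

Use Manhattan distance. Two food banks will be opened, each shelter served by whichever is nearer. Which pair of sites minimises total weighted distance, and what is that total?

{P, Q}, total 1646

Evaluate every pair (each demand assigned to the nearer of the two):
  {P, Q}: total = 1646
  {P, R}: total = 1866
  {Q, R}: total = 2137
Best pair: {P, Q} with total 1646.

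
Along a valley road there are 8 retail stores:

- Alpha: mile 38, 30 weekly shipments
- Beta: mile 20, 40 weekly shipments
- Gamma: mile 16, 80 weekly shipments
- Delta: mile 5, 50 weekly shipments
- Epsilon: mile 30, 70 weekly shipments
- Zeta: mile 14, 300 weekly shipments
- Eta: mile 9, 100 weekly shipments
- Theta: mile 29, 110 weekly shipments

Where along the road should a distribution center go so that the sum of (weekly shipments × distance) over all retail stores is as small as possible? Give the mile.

For a sum of weighted absolute distances on a line, the optimum is the weighted median (not the mean). Total weight W = 780; half-weight = 390.
Sort by position and accumulate weight:
  mile 5 (Delta, w=50) → cum 50
  mile 9 (Eta, w=100) → cum 150
  mile 14 (Zeta, w=300) → cum 450  ≥ 390 → median here
  mile 16 (Gamma, w=80) → cum 530
  mile 20 (Beta, w=40) → cum 570
  mile 29 (Theta, w=110) → cum 680
  mile 30 (Epsilon, w=70) → cum 750
  mile 38 (Alpha, w=30) → cum 780
Optimal location: mile 14.

x = 14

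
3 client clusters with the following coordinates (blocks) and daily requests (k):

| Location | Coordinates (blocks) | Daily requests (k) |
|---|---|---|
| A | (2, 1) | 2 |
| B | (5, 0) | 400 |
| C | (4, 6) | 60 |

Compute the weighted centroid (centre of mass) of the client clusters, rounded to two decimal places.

The minimiser of Σwᵢ‖p−pᵢ‖² is the weighted centroid p* = (Σwᵢpᵢ)/(Σwᵢ).
Σwᵢ = 462.
Σwᵢxᵢ = 2·2 + 400·5 + 60·4 = 2244.
Σwᵢyᵢ = 2·1 + 400·0 + 60·6 = 362.
x* = 2244/462 = 4.86, y* = 362/462 = 0.78.

(4.86, 0.78)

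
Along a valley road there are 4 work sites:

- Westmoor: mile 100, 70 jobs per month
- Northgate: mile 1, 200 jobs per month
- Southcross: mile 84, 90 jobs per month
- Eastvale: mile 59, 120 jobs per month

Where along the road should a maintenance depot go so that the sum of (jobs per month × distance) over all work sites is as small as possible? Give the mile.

x = 59

For a sum of weighted absolute distances on a line, the optimum is the weighted median (not the mean). Total weight W = 480; half-weight = 240.
Sort by position and accumulate weight:
  mile 1 (Northgate, w=200) → cum 200
  mile 59 (Eastvale, w=120) → cum 320  ≥ 240 → median here
  mile 84 (Southcross, w=90) → cum 410
  mile 100 (Westmoor, w=70) → cum 480
Optimal location: mile 59.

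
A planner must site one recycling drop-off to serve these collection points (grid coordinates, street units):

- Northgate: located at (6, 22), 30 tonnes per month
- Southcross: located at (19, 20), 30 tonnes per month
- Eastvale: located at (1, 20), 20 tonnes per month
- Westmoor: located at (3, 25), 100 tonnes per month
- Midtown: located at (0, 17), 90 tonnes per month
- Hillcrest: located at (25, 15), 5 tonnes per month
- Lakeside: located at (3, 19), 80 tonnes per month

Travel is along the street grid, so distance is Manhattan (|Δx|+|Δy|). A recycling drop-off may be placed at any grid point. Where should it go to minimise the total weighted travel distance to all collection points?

(3, 20)

Manhattan distance separates: Σwᵢ(|x−xᵢ|+|y−yᵢ|) = Σwᵢ|x−xᵢ| + Σwᵢ|y−yᵢ|, so x and y are optimised independently as 1-D weighted medians.
Total weight W = 355; half = 177.5.
x-coordinate, sorted with cumulative weight:
  x=0 (Midtown, w=90) cum 90
  x=1 (Eastvale, w=20) cum 110
  x=3 (Westmoor, w=100) cum 210  ← median
  x=3 (Lakeside, w=80) cum 290
  x=6 (Northgate, w=30) cum 320
  x=19 (Southcross, w=30) cum 350
  x=25 (Hillcrest, w=5) cum 355
⇒ x* = 3
y-coordinate, sorted with cumulative weight:
  y=15 (Hillcrest, w=5) cum 5
  y=17 (Midtown, w=90) cum 95
  y=19 (Lakeside, w=80) cum 175
  y=20 (Southcross, w=30) cum 205  ← median
  y=20 (Eastvale, w=20) cum 225
  y=22 (Northgate, w=30) cum 255
  y=25 (Westmoor, w=100) cum 355
⇒ y* = 20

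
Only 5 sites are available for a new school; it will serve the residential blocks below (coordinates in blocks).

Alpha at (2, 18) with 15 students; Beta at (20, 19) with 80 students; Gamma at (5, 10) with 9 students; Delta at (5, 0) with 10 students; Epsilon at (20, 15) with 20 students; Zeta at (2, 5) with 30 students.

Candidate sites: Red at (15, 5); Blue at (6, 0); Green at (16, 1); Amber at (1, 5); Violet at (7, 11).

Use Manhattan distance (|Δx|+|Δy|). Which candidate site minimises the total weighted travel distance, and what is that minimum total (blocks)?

Violet, total 2687 blocks

Total weighted distance at each candidate:
  Red (15, 5): total = 2885
  Blue (6, 0): total = 3929
  Green (16, 1): total = 3425
  Amber (1, 5): total = 3631
  Violet (7, 11): total = 2687
Minimum is at Violet with total 2687 blocks.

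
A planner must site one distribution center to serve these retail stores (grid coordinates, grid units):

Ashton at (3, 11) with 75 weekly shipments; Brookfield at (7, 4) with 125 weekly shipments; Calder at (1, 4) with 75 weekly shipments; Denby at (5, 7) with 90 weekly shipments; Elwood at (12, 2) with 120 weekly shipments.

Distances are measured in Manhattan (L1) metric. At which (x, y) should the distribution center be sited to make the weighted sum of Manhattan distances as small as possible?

Manhattan distance separates: Σwᵢ(|x−xᵢ|+|y−yᵢ|) = Σwᵢ|x−xᵢ| + Σwᵢ|y−yᵢ|, so x and y are optimised independently as 1-D weighted medians.
Total weight W = 485; half = 242.5.
x-coordinate, sorted with cumulative weight:
  x=1 (Calder, w=75) cum 75
  x=3 (Ashton, w=75) cum 150
  x=5 (Denby, w=90) cum 240
  x=7 (Brookfield, w=125) cum 365  ← median
  x=12 (Elwood, w=120) cum 485
⇒ x* = 7
y-coordinate, sorted with cumulative weight:
  y=2 (Elwood, w=120) cum 120
  y=4 (Brookfield, w=125) cum 245  ← median
  y=4 (Calder, w=75) cum 320
  y=7 (Denby, w=90) cum 410
  y=11 (Ashton, w=75) cum 485
⇒ y* = 4

(7, 4)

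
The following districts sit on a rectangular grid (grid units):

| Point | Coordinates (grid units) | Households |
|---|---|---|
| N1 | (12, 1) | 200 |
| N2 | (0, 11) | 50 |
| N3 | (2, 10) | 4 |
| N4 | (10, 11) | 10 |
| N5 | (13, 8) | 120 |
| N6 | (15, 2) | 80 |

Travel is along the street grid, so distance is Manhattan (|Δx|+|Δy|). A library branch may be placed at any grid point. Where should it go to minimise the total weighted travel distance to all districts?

(12, 2)

Manhattan distance separates: Σwᵢ(|x−xᵢ|+|y−yᵢ|) = Σwᵢ|x−xᵢ| + Σwᵢ|y−yᵢ|, so x and y are optimised independently as 1-D weighted medians.
Total weight W = 464; half = 232.
x-coordinate, sorted with cumulative weight:
  x=0 (N2, w=50) cum 50
  x=2 (N3, w=4) cum 54
  x=10 (N4, w=10) cum 64
  x=12 (N1, w=200) cum 264  ← median
  x=13 (N5, w=120) cum 384
  x=15 (N6, w=80) cum 464
⇒ x* = 12
y-coordinate, sorted with cumulative weight:
  y=1 (N1, w=200) cum 200
  y=2 (N6, w=80) cum 280  ← median
  y=8 (N5, w=120) cum 400
  y=10 (N3, w=4) cum 404
  y=11 (N2, w=50) cum 454
  y=11 (N4, w=10) cum 464
⇒ y* = 2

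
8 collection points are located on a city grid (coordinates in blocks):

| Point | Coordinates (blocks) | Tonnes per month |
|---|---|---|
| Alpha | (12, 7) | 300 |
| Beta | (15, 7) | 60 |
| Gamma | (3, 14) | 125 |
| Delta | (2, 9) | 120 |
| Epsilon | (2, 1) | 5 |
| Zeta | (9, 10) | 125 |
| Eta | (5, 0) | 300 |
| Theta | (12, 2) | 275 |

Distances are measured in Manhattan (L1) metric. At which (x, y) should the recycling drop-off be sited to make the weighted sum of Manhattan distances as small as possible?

(9, 7)

Manhattan distance separates: Σwᵢ(|x−xᵢ|+|y−yᵢ|) = Σwᵢ|x−xᵢ| + Σwᵢ|y−yᵢ|, so x and y are optimised independently as 1-D weighted medians.
Total weight W = 1310; half = 655.
x-coordinate, sorted with cumulative weight:
  x=2 (Delta, w=120) cum 120
  x=2 (Epsilon, w=5) cum 125
  x=3 (Gamma, w=125) cum 250
  x=5 (Eta, w=300) cum 550
  x=9 (Zeta, w=125) cum 675  ← median
  x=12 (Alpha, w=300) cum 975
  x=12 (Theta, w=275) cum 1250
  x=15 (Beta, w=60) cum 1310
⇒ x* = 9
y-coordinate, sorted with cumulative weight:
  y=0 (Eta, w=300) cum 300
  y=1 (Epsilon, w=5) cum 305
  y=2 (Theta, w=275) cum 580
  y=7 (Alpha, w=300) cum 880  ← median
  y=7 (Beta, w=60) cum 940
  y=9 (Delta, w=120) cum 1060
  y=10 (Zeta, w=125) cum 1185
  y=14 (Gamma, w=125) cum 1310
⇒ y* = 7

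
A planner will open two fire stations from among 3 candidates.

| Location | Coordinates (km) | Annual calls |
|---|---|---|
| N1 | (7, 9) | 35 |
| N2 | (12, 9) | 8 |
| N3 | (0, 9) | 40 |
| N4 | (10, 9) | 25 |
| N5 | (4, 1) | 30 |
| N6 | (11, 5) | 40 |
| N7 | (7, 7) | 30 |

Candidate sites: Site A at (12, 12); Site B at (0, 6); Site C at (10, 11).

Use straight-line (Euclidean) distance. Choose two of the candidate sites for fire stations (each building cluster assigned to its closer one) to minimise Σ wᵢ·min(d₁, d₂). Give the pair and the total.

{Site B, Site C}, total 904.2

Evaluate every pair (each demand assigned to the nearer of the two):
  {Site B, Site C}: total = 904.2
  {Site A, Site B}: total = 1125.3
  {Site A, Site C}: total = 1349.9
Best pair: {Site B, Site C} with total 904.2.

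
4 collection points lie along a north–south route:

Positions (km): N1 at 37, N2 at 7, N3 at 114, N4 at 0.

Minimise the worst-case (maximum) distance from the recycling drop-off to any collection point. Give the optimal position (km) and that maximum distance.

location 57, max distance 57

The 1-center on a line is the midpoint of the two extreme points: leftmost at 0, rightmost at 114.
Optimal location = (0 + 114)/2 = 57; maximum distance = (114 − 0)/2 = 57.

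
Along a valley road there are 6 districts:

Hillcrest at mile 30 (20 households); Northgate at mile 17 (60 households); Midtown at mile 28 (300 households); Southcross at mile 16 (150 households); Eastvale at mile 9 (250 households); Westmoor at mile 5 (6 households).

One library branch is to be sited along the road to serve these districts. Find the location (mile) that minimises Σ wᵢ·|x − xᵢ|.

x = 16

For a sum of weighted absolute distances on a line, the optimum is the weighted median (not the mean). Total weight W = 786; half-weight = 393.
Sort by position and accumulate weight:
  mile 5 (Westmoor, w=6) → cum 6
  mile 9 (Eastvale, w=250) → cum 256
  mile 16 (Southcross, w=150) → cum 406  ≥ 393 → median here
  mile 17 (Northgate, w=60) → cum 466
  mile 28 (Midtown, w=300) → cum 766
  mile 30 (Hillcrest, w=20) → cum 786
Optimal location: mile 16.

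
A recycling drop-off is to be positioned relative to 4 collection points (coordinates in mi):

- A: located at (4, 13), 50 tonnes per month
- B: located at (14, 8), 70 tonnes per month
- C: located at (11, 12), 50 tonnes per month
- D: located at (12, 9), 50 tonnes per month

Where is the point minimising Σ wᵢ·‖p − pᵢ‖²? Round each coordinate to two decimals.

(10.59, 10.27)

The minimiser of Σwᵢ‖p−pᵢ‖² is the weighted centroid p* = (Σwᵢpᵢ)/(Σwᵢ).
Σwᵢ = 220.
Σwᵢxᵢ = 50·4 + 70·14 + 50·11 + 50·12 = 2330.
Σwᵢyᵢ = 50·13 + 70·8 + 50·12 + 50·9 = 2260.
x* = 2330/220 = 10.59, y* = 2260/220 = 10.27.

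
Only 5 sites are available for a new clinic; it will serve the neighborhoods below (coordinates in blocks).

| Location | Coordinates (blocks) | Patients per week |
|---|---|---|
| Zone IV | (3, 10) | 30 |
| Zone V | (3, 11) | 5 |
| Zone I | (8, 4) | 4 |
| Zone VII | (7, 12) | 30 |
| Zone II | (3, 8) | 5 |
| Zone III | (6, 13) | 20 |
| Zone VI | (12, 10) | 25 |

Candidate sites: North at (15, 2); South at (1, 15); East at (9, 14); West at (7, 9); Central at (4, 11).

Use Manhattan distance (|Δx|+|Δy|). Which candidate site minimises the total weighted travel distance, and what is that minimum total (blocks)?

Central, total 554 blocks

Total weighted distance at each candidate:
  North (15, 2): total = 2046
  South (1, 15): total = 1167
  East (9, 14): total = 824
  West (7, 9): total = 569
  Central (4, 11): total = 554
Minimum is at Central with total 554 blocks.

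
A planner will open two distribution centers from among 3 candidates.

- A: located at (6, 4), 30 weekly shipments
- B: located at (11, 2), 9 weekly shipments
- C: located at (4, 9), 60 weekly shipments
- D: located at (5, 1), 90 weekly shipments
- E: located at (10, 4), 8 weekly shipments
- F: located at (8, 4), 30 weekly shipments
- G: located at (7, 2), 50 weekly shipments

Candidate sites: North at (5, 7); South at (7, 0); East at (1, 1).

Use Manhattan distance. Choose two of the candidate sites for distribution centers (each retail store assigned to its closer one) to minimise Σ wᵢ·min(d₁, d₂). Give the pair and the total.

Evaluate every pair (each demand assigned to the nearer of the two):
  {North, South}: total = 930
  {North, East}: total = 1353
  {South, East}: total = 1440
Best pair: {North, South} with total 930.

{North, South}, total 930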